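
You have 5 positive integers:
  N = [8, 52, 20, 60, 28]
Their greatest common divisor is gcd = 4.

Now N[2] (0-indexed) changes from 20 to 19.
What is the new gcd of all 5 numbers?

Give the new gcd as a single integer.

Numbers: [8, 52, 20, 60, 28], gcd = 4
Change: index 2, 20 -> 19
gcd of the OTHER numbers (without index 2): gcd([8, 52, 60, 28]) = 4
New gcd = gcd(g_others, new_val) = gcd(4, 19) = 1

Answer: 1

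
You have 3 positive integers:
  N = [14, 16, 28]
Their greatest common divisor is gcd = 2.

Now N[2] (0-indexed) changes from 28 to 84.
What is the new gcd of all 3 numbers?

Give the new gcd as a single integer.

Numbers: [14, 16, 28], gcd = 2
Change: index 2, 28 -> 84
gcd of the OTHER numbers (without index 2): gcd([14, 16]) = 2
New gcd = gcd(g_others, new_val) = gcd(2, 84) = 2

Answer: 2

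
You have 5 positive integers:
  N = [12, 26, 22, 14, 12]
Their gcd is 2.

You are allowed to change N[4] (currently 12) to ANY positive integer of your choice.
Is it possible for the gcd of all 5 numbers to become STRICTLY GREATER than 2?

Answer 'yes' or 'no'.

Answer: no

Derivation:
Current gcd = 2
gcd of all OTHER numbers (without N[4]=12): gcd([12, 26, 22, 14]) = 2
The new gcd after any change is gcd(2, new_value).
This can be at most 2.
Since 2 = old gcd 2, the gcd can only stay the same or decrease.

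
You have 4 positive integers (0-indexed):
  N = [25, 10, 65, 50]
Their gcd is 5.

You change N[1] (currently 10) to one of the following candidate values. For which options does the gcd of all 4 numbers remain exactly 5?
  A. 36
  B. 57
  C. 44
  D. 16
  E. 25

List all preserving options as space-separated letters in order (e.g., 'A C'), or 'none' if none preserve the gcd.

Old gcd = 5; gcd of others (without N[1]) = 5
New gcd for candidate v: gcd(5, v). Preserves old gcd iff gcd(5, v) = 5.
  Option A: v=36, gcd(5,36)=1 -> changes
  Option B: v=57, gcd(5,57)=1 -> changes
  Option C: v=44, gcd(5,44)=1 -> changes
  Option D: v=16, gcd(5,16)=1 -> changes
  Option E: v=25, gcd(5,25)=5 -> preserves

Answer: E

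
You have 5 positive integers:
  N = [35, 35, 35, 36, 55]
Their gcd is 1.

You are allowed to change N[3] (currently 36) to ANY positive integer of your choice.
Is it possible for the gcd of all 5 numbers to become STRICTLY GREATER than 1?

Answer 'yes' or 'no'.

Answer: yes

Derivation:
Current gcd = 1
gcd of all OTHER numbers (without N[3]=36): gcd([35, 35, 35, 55]) = 5
The new gcd after any change is gcd(5, new_value).
This can be at most 5.
Since 5 > old gcd 1, the gcd CAN increase (e.g., set N[3] = 5).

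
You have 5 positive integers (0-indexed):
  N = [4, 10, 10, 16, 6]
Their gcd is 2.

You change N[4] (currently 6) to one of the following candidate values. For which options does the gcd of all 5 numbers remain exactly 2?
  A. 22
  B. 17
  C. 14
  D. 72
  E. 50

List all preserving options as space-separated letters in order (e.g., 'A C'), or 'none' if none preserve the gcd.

Old gcd = 2; gcd of others (without N[4]) = 2
New gcd for candidate v: gcd(2, v). Preserves old gcd iff gcd(2, v) = 2.
  Option A: v=22, gcd(2,22)=2 -> preserves
  Option B: v=17, gcd(2,17)=1 -> changes
  Option C: v=14, gcd(2,14)=2 -> preserves
  Option D: v=72, gcd(2,72)=2 -> preserves
  Option E: v=50, gcd(2,50)=2 -> preserves

Answer: A C D E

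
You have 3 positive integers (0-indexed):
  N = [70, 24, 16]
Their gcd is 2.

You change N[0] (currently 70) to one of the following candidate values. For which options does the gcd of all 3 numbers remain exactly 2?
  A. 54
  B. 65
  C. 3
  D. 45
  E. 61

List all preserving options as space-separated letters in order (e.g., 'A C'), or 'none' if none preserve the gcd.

Old gcd = 2; gcd of others (without N[0]) = 8
New gcd for candidate v: gcd(8, v). Preserves old gcd iff gcd(8, v) = 2.
  Option A: v=54, gcd(8,54)=2 -> preserves
  Option B: v=65, gcd(8,65)=1 -> changes
  Option C: v=3, gcd(8,3)=1 -> changes
  Option D: v=45, gcd(8,45)=1 -> changes
  Option E: v=61, gcd(8,61)=1 -> changes

Answer: A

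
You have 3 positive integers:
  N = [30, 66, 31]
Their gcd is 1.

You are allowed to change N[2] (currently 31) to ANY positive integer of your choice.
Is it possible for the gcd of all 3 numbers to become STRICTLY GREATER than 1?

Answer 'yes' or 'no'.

Current gcd = 1
gcd of all OTHER numbers (without N[2]=31): gcd([30, 66]) = 6
The new gcd after any change is gcd(6, new_value).
This can be at most 6.
Since 6 > old gcd 1, the gcd CAN increase (e.g., set N[2] = 6).

Answer: yes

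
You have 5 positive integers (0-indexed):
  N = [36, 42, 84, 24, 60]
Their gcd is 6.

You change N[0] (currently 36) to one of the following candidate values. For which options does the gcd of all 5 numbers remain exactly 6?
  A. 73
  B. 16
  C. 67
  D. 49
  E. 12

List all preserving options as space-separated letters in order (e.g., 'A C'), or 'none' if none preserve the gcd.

Old gcd = 6; gcd of others (without N[0]) = 6
New gcd for candidate v: gcd(6, v). Preserves old gcd iff gcd(6, v) = 6.
  Option A: v=73, gcd(6,73)=1 -> changes
  Option B: v=16, gcd(6,16)=2 -> changes
  Option C: v=67, gcd(6,67)=1 -> changes
  Option D: v=49, gcd(6,49)=1 -> changes
  Option E: v=12, gcd(6,12)=6 -> preserves

Answer: E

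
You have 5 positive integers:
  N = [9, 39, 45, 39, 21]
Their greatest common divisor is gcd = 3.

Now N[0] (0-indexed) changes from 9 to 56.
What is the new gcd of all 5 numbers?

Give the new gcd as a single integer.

Answer: 1

Derivation:
Numbers: [9, 39, 45, 39, 21], gcd = 3
Change: index 0, 9 -> 56
gcd of the OTHER numbers (without index 0): gcd([39, 45, 39, 21]) = 3
New gcd = gcd(g_others, new_val) = gcd(3, 56) = 1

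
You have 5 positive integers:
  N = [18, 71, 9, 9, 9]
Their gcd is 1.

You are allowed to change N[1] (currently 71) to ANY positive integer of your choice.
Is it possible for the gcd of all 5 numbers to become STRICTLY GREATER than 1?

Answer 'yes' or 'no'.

Current gcd = 1
gcd of all OTHER numbers (without N[1]=71): gcd([18, 9, 9, 9]) = 9
The new gcd after any change is gcd(9, new_value).
This can be at most 9.
Since 9 > old gcd 1, the gcd CAN increase (e.g., set N[1] = 9).

Answer: yes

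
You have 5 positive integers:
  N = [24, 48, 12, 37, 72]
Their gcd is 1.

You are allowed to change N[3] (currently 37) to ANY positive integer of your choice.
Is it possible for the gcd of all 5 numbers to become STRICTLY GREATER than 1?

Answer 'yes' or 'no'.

Answer: yes

Derivation:
Current gcd = 1
gcd of all OTHER numbers (without N[3]=37): gcd([24, 48, 12, 72]) = 12
The new gcd after any change is gcd(12, new_value).
This can be at most 12.
Since 12 > old gcd 1, the gcd CAN increase (e.g., set N[3] = 12).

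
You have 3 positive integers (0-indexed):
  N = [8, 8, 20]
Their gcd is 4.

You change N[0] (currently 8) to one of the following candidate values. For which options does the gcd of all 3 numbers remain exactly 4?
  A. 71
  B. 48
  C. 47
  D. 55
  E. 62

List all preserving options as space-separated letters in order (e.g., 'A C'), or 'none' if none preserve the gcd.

Answer: B

Derivation:
Old gcd = 4; gcd of others (without N[0]) = 4
New gcd for candidate v: gcd(4, v). Preserves old gcd iff gcd(4, v) = 4.
  Option A: v=71, gcd(4,71)=1 -> changes
  Option B: v=48, gcd(4,48)=4 -> preserves
  Option C: v=47, gcd(4,47)=1 -> changes
  Option D: v=55, gcd(4,55)=1 -> changes
  Option E: v=62, gcd(4,62)=2 -> changes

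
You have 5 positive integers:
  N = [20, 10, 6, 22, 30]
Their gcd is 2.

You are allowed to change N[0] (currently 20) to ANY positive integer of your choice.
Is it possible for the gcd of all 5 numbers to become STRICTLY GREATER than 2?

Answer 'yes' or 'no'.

Current gcd = 2
gcd of all OTHER numbers (without N[0]=20): gcd([10, 6, 22, 30]) = 2
The new gcd after any change is gcd(2, new_value).
This can be at most 2.
Since 2 = old gcd 2, the gcd can only stay the same or decrease.

Answer: no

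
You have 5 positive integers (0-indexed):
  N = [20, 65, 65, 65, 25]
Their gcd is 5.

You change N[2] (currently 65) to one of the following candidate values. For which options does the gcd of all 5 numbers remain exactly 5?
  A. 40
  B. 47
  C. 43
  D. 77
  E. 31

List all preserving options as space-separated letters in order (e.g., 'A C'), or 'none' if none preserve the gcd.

Old gcd = 5; gcd of others (without N[2]) = 5
New gcd for candidate v: gcd(5, v). Preserves old gcd iff gcd(5, v) = 5.
  Option A: v=40, gcd(5,40)=5 -> preserves
  Option B: v=47, gcd(5,47)=1 -> changes
  Option C: v=43, gcd(5,43)=1 -> changes
  Option D: v=77, gcd(5,77)=1 -> changes
  Option E: v=31, gcd(5,31)=1 -> changes

Answer: A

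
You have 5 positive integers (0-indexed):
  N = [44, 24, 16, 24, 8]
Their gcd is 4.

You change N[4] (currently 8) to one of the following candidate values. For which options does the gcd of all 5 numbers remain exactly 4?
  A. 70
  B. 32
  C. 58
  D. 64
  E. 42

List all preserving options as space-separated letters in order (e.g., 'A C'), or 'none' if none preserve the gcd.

Old gcd = 4; gcd of others (without N[4]) = 4
New gcd for candidate v: gcd(4, v). Preserves old gcd iff gcd(4, v) = 4.
  Option A: v=70, gcd(4,70)=2 -> changes
  Option B: v=32, gcd(4,32)=4 -> preserves
  Option C: v=58, gcd(4,58)=2 -> changes
  Option D: v=64, gcd(4,64)=4 -> preserves
  Option E: v=42, gcd(4,42)=2 -> changes

Answer: B D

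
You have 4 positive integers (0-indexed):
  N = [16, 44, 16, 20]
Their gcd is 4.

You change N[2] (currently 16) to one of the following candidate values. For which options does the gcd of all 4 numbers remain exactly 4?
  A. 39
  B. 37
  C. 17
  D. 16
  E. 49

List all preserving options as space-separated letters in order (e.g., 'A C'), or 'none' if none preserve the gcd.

Old gcd = 4; gcd of others (without N[2]) = 4
New gcd for candidate v: gcd(4, v). Preserves old gcd iff gcd(4, v) = 4.
  Option A: v=39, gcd(4,39)=1 -> changes
  Option B: v=37, gcd(4,37)=1 -> changes
  Option C: v=17, gcd(4,17)=1 -> changes
  Option D: v=16, gcd(4,16)=4 -> preserves
  Option E: v=49, gcd(4,49)=1 -> changes

Answer: D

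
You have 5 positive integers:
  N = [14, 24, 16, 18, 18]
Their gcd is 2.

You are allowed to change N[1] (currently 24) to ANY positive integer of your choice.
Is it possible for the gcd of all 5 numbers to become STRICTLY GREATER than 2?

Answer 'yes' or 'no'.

Current gcd = 2
gcd of all OTHER numbers (without N[1]=24): gcd([14, 16, 18, 18]) = 2
The new gcd after any change is gcd(2, new_value).
This can be at most 2.
Since 2 = old gcd 2, the gcd can only stay the same or decrease.

Answer: no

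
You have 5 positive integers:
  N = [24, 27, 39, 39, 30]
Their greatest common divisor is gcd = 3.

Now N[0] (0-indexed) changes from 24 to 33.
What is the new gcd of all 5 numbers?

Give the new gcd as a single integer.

Numbers: [24, 27, 39, 39, 30], gcd = 3
Change: index 0, 24 -> 33
gcd of the OTHER numbers (without index 0): gcd([27, 39, 39, 30]) = 3
New gcd = gcd(g_others, new_val) = gcd(3, 33) = 3

Answer: 3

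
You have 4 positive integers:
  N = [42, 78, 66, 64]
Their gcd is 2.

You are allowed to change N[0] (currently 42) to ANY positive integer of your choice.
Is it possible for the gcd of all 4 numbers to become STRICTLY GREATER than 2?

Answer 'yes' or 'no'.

Answer: no

Derivation:
Current gcd = 2
gcd of all OTHER numbers (without N[0]=42): gcd([78, 66, 64]) = 2
The new gcd after any change is gcd(2, new_value).
This can be at most 2.
Since 2 = old gcd 2, the gcd can only stay the same or decrease.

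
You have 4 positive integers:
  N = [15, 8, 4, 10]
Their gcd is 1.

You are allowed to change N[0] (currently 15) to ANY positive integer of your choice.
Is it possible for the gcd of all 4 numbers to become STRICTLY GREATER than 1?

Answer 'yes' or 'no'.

Current gcd = 1
gcd of all OTHER numbers (without N[0]=15): gcd([8, 4, 10]) = 2
The new gcd after any change is gcd(2, new_value).
This can be at most 2.
Since 2 > old gcd 1, the gcd CAN increase (e.g., set N[0] = 2).

Answer: yes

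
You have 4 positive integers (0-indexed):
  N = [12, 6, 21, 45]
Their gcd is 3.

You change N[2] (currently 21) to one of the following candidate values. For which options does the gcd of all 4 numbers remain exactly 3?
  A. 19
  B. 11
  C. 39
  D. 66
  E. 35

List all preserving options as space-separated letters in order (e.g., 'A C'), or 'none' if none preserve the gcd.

Answer: C D

Derivation:
Old gcd = 3; gcd of others (without N[2]) = 3
New gcd for candidate v: gcd(3, v). Preserves old gcd iff gcd(3, v) = 3.
  Option A: v=19, gcd(3,19)=1 -> changes
  Option B: v=11, gcd(3,11)=1 -> changes
  Option C: v=39, gcd(3,39)=3 -> preserves
  Option D: v=66, gcd(3,66)=3 -> preserves
  Option E: v=35, gcd(3,35)=1 -> changes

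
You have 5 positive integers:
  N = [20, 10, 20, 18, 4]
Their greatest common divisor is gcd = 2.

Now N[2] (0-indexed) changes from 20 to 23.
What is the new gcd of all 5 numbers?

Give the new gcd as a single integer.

Numbers: [20, 10, 20, 18, 4], gcd = 2
Change: index 2, 20 -> 23
gcd of the OTHER numbers (without index 2): gcd([20, 10, 18, 4]) = 2
New gcd = gcd(g_others, new_val) = gcd(2, 23) = 1

Answer: 1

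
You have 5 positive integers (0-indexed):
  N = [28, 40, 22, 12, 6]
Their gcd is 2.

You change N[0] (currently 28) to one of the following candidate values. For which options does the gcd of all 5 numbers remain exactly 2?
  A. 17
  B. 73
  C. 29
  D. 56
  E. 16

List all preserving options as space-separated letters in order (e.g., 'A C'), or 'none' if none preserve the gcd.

Old gcd = 2; gcd of others (without N[0]) = 2
New gcd for candidate v: gcd(2, v). Preserves old gcd iff gcd(2, v) = 2.
  Option A: v=17, gcd(2,17)=1 -> changes
  Option B: v=73, gcd(2,73)=1 -> changes
  Option C: v=29, gcd(2,29)=1 -> changes
  Option D: v=56, gcd(2,56)=2 -> preserves
  Option E: v=16, gcd(2,16)=2 -> preserves

Answer: D E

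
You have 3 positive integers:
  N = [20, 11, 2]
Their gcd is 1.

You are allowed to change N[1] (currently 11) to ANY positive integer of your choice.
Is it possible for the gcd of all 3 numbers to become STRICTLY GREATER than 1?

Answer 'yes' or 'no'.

Current gcd = 1
gcd of all OTHER numbers (without N[1]=11): gcd([20, 2]) = 2
The new gcd after any change is gcd(2, new_value).
This can be at most 2.
Since 2 > old gcd 1, the gcd CAN increase (e.g., set N[1] = 2).

Answer: yes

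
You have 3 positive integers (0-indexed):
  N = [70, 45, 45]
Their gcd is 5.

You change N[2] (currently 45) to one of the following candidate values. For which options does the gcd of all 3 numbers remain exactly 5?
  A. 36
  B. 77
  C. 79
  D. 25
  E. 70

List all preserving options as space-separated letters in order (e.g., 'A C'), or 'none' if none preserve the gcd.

Old gcd = 5; gcd of others (without N[2]) = 5
New gcd for candidate v: gcd(5, v). Preserves old gcd iff gcd(5, v) = 5.
  Option A: v=36, gcd(5,36)=1 -> changes
  Option B: v=77, gcd(5,77)=1 -> changes
  Option C: v=79, gcd(5,79)=1 -> changes
  Option D: v=25, gcd(5,25)=5 -> preserves
  Option E: v=70, gcd(5,70)=5 -> preserves

Answer: D E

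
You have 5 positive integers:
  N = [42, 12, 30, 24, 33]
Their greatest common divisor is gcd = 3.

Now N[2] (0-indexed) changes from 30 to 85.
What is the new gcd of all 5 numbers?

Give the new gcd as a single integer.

Answer: 1

Derivation:
Numbers: [42, 12, 30, 24, 33], gcd = 3
Change: index 2, 30 -> 85
gcd of the OTHER numbers (without index 2): gcd([42, 12, 24, 33]) = 3
New gcd = gcd(g_others, new_val) = gcd(3, 85) = 1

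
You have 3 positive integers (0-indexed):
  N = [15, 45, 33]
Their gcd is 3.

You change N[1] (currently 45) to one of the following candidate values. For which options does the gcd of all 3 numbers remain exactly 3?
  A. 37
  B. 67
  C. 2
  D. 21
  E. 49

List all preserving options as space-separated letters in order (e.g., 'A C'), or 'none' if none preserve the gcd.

Answer: D

Derivation:
Old gcd = 3; gcd of others (without N[1]) = 3
New gcd for candidate v: gcd(3, v). Preserves old gcd iff gcd(3, v) = 3.
  Option A: v=37, gcd(3,37)=1 -> changes
  Option B: v=67, gcd(3,67)=1 -> changes
  Option C: v=2, gcd(3,2)=1 -> changes
  Option D: v=21, gcd(3,21)=3 -> preserves
  Option E: v=49, gcd(3,49)=1 -> changes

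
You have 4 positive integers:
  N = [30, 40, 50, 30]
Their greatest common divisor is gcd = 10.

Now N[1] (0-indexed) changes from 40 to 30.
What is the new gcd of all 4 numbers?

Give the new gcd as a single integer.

Numbers: [30, 40, 50, 30], gcd = 10
Change: index 1, 40 -> 30
gcd of the OTHER numbers (without index 1): gcd([30, 50, 30]) = 10
New gcd = gcd(g_others, new_val) = gcd(10, 30) = 10

Answer: 10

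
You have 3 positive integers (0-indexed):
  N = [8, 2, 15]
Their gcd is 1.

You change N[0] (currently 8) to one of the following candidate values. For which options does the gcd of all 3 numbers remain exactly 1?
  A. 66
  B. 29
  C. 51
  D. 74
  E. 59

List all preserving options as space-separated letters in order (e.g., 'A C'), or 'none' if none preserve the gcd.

Old gcd = 1; gcd of others (without N[0]) = 1
New gcd for candidate v: gcd(1, v). Preserves old gcd iff gcd(1, v) = 1.
  Option A: v=66, gcd(1,66)=1 -> preserves
  Option B: v=29, gcd(1,29)=1 -> preserves
  Option C: v=51, gcd(1,51)=1 -> preserves
  Option D: v=74, gcd(1,74)=1 -> preserves
  Option E: v=59, gcd(1,59)=1 -> preserves

Answer: A B C D E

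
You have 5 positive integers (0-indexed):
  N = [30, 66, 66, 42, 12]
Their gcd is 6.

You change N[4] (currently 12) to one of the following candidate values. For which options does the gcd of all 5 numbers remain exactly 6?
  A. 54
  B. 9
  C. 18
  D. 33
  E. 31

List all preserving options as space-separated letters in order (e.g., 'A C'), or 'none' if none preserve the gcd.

Answer: A C

Derivation:
Old gcd = 6; gcd of others (without N[4]) = 6
New gcd for candidate v: gcd(6, v). Preserves old gcd iff gcd(6, v) = 6.
  Option A: v=54, gcd(6,54)=6 -> preserves
  Option B: v=9, gcd(6,9)=3 -> changes
  Option C: v=18, gcd(6,18)=6 -> preserves
  Option D: v=33, gcd(6,33)=3 -> changes
  Option E: v=31, gcd(6,31)=1 -> changes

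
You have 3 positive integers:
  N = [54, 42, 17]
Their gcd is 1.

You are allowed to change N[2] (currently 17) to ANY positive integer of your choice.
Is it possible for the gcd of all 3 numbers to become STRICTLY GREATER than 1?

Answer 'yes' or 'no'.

Current gcd = 1
gcd of all OTHER numbers (without N[2]=17): gcd([54, 42]) = 6
The new gcd after any change is gcd(6, new_value).
This can be at most 6.
Since 6 > old gcd 1, the gcd CAN increase (e.g., set N[2] = 6).

Answer: yes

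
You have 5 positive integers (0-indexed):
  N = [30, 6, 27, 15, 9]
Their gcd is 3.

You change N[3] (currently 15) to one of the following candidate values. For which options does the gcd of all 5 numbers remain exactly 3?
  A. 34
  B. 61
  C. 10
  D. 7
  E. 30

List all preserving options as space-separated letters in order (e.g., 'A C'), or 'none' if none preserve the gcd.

Old gcd = 3; gcd of others (without N[3]) = 3
New gcd for candidate v: gcd(3, v). Preserves old gcd iff gcd(3, v) = 3.
  Option A: v=34, gcd(3,34)=1 -> changes
  Option B: v=61, gcd(3,61)=1 -> changes
  Option C: v=10, gcd(3,10)=1 -> changes
  Option D: v=7, gcd(3,7)=1 -> changes
  Option E: v=30, gcd(3,30)=3 -> preserves

Answer: E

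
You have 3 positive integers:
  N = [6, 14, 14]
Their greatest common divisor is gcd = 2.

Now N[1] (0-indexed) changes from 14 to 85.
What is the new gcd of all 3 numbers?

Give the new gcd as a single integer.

Numbers: [6, 14, 14], gcd = 2
Change: index 1, 14 -> 85
gcd of the OTHER numbers (without index 1): gcd([6, 14]) = 2
New gcd = gcd(g_others, new_val) = gcd(2, 85) = 1

Answer: 1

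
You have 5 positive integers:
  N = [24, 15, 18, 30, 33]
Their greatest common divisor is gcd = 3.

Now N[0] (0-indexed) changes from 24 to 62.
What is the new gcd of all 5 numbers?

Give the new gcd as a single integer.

Answer: 1

Derivation:
Numbers: [24, 15, 18, 30, 33], gcd = 3
Change: index 0, 24 -> 62
gcd of the OTHER numbers (without index 0): gcd([15, 18, 30, 33]) = 3
New gcd = gcd(g_others, new_val) = gcd(3, 62) = 1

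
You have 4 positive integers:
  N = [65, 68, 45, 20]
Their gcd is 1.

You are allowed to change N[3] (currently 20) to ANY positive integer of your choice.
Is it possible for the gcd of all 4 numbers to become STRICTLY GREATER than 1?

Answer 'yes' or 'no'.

Answer: no

Derivation:
Current gcd = 1
gcd of all OTHER numbers (without N[3]=20): gcd([65, 68, 45]) = 1
The new gcd after any change is gcd(1, new_value).
This can be at most 1.
Since 1 = old gcd 1, the gcd can only stay the same or decrease.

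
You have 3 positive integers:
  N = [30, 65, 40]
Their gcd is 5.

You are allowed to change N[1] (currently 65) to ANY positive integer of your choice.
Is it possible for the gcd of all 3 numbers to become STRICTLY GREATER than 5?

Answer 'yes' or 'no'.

Current gcd = 5
gcd of all OTHER numbers (without N[1]=65): gcd([30, 40]) = 10
The new gcd after any change is gcd(10, new_value).
This can be at most 10.
Since 10 > old gcd 5, the gcd CAN increase (e.g., set N[1] = 10).

Answer: yes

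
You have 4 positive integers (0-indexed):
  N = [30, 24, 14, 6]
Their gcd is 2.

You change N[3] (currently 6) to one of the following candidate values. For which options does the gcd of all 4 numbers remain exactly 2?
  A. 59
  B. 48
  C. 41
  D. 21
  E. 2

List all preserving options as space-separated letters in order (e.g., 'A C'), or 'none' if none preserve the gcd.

Answer: B E

Derivation:
Old gcd = 2; gcd of others (without N[3]) = 2
New gcd for candidate v: gcd(2, v). Preserves old gcd iff gcd(2, v) = 2.
  Option A: v=59, gcd(2,59)=1 -> changes
  Option B: v=48, gcd(2,48)=2 -> preserves
  Option C: v=41, gcd(2,41)=1 -> changes
  Option D: v=21, gcd(2,21)=1 -> changes
  Option E: v=2, gcd(2,2)=2 -> preserves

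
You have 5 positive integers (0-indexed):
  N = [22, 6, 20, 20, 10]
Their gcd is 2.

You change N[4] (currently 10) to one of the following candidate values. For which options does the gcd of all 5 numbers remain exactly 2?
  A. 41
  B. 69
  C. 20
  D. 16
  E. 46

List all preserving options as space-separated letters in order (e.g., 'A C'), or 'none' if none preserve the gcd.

Answer: C D E

Derivation:
Old gcd = 2; gcd of others (without N[4]) = 2
New gcd for candidate v: gcd(2, v). Preserves old gcd iff gcd(2, v) = 2.
  Option A: v=41, gcd(2,41)=1 -> changes
  Option B: v=69, gcd(2,69)=1 -> changes
  Option C: v=20, gcd(2,20)=2 -> preserves
  Option D: v=16, gcd(2,16)=2 -> preserves
  Option E: v=46, gcd(2,46)=2 -> preserves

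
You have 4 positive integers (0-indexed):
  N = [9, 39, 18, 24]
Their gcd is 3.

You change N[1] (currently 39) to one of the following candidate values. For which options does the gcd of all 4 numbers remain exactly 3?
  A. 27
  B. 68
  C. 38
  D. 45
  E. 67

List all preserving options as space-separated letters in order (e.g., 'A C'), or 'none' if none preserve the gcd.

Answer: A D

Derivation:
Old gcd = 3; gcd of others (without N[1]) = 3
New gcd for candidate v: gcd(3, v). Preserves old gcd iff gcd(3, v) = 3.
  Option A: v=27, gcd(3,27)=3 -> preserves
  Option B: v=68, gcd(3,68)=1 -> changes
  Option C: v=38, gcd(3,38)=1 -> changes
  Option D: v=45, gcd(3,45)=3 -> preserves
  Option E: v=67, gcd(3,67)=1 -> changes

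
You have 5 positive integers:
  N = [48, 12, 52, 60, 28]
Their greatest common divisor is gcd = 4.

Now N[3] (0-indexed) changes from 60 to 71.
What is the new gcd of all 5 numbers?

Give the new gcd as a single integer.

Numbers: [48, 12, 52, 60, 28], gcd = 4
Change: index 3, 60 -> 71
gcd of the OTHER numbers (without index 3): gcd([48, 12, 52, 28]) = 4
New gcd = gcd(g_others, new_val) = gcd(4, 71) = 1

Answer: 1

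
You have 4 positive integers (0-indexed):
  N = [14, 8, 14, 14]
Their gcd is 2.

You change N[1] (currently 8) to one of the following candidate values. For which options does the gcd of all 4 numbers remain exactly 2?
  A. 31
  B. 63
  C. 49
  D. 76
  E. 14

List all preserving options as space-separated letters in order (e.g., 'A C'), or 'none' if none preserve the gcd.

Old gcd = 2; gcd of others (without N[1]) = 14
New gcd for candidate v: gcd(14, v). Preserves old gcd iff gcd(14, v) = 2.
  Option A: v=31, gcd(14,31)=1 -> changes
  Option B: v=63, gcd(14,63)=7 -> changes
  Option C: v=49, gcd(14,49)=7 -> changes
  Option D: v=76, gcd(14,76)=2 -> preserves
  Option E: v=14, gcd(14,14)=14 -> changes

Answer: D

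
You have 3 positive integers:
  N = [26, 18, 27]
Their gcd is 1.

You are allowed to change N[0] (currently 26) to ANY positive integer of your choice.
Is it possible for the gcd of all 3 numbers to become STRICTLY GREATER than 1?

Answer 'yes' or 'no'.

Current gcd = 1
gcd of all OTHER numbers (without N[0]=26): gcd([18, 27]) = 9
The new gcd after any change is gcd(9, new_value).
This can be at most 9.
Since 9 > old gcd 1, the gcd CAN increase (e.g., set N[0] = 9).

Answer: yes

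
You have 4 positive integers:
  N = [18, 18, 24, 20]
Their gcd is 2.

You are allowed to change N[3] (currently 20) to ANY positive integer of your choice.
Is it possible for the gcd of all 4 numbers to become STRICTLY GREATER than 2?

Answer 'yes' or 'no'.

Answer: yes

Derivation:
Current gcd = 2
gcd of all OTHER numbers (without N[3]=20): gcd([18, 18, 24]) = 6
The new gcd after any change is gcd(6, new_value).
This can be at most 6.
Since 6 > old gcd 2, the gcd CAN increase (e.g., set N[3] = 6).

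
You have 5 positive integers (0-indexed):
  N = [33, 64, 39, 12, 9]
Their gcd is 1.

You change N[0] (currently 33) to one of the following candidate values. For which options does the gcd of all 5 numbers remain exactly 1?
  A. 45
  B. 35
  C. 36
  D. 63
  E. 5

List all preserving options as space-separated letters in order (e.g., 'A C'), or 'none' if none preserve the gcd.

Old gcd = 1; gcd of others (without N[0]) = 1
New gcd for candidate v: gcd(1, v). Preserves old gcd iff gcd(1, v) = 1.
  Option A: v=45, gcd(1,45)=1 -> preserves
  Option B: v=35, gcd(1,35)=1 -> preserves
  Option C: v=36, gcd(1,36)=1 -> preserves
  Option D: v=63, gcd(1,63)=1 -> preserves
  Option E: v=5, gcd(1,5)=1 -> preserves

Answer: A B C D E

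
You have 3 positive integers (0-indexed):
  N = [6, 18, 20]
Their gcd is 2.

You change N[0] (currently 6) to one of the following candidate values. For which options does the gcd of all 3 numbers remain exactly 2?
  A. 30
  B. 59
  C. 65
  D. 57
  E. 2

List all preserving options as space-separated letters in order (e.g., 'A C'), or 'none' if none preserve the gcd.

Answer: A E

Derivation:
Old gcd = 2; gcd of others (without N[0]) = 2
New gcd for candidate v: gcd(2, v). Preserves old gcd iff gcd(2, v) = 2.
  Option A: v=30, gcd(2,30)=2 -> preserves
  Option B: v=59, gcd(2,59)=1 -> changes
  Option C: v=65, gcd(2,65)=1 -> changes
  Option D: v=57, gcd(2,57)=1 -> changes
  Option E: v=2, gcd(2,2)=2 -> preserves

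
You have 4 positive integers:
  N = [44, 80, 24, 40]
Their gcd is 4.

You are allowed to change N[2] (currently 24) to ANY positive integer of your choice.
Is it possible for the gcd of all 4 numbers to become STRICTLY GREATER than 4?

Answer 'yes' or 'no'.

Answer: no

Derivation:
Current gcd = 4
gcd of all OTHER numbers (without N[2]=24): gcd([44, 80, 40]) = 4
The new gcd after any change is gcd(4, new_value).
This can be at most 4.
Since 4 = old gcd 4, the gcd can only stay the same or decrease.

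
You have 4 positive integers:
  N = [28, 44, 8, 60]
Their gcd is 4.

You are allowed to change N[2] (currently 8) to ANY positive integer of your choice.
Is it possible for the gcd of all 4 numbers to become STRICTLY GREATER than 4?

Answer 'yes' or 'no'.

Current gcd = 4
gcd of all OTHER numbers (without N[2]=8): gcd([28, 44, 60]) = 4
The new gcd after any change is gcd(4, new_value).
This can be at most 4.
Since 4 = old gcd 4, the gcd can only stay the same or decrease.

Answer: no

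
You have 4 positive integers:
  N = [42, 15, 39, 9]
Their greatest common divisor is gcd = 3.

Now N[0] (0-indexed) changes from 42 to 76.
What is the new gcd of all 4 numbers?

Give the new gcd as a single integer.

Numbers: [42, 15, 39, 9], gcd = 3
Change: index 0, 42 -> 76
gcd of the OTHER numbers (without index 0): gcd([15, 39, 9]) = 3
New gcd = gcd(g_others, new_val) = gcd(3, 76) = 1

Answer: 1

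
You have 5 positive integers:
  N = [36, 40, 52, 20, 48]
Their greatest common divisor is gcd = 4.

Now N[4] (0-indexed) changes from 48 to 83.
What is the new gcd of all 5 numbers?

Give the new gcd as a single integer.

Answer: 1

Derivation:
Numbers: [36, 40, 52, 20, 48], gcd = 4
Change: index 4, 48 -> 83
gcd of the OTHER numbers (without index 4): gcd([36, 40, 52, 20]) = 4
New gcd = gcd(g_others, new_val) = gcd(4, 83) = 1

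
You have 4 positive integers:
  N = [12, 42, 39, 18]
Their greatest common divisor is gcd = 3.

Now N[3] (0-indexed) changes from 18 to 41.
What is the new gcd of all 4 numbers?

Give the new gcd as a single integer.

Numbers: [12, 42, 39, 18], gcd = 3
Change: index 3, 18 -> 41
gcd of the OTHER numbers (without index 3): gcd([12, 42, 39]) = 3
New gcd = gcd(g_others, new_val) = gcd(3, 41) = 1

Answer: 1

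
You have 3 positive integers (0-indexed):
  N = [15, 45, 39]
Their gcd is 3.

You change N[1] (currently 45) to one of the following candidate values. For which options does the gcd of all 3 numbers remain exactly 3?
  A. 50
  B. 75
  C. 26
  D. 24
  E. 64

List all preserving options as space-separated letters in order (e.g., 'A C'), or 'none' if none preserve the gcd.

Answer: B D

Derivation:
Old gcd = 3; gcd of others (without N[1]) = 3
New gcd for candidate v: gcd(3, v). Preserves old gcd iff gcd(3, v) = 3.
  Option A: v=50, gcd(3,50)=1 -> changes
  Option B: v=75, gcd(3,75)=3 -> preserves
  Option C: v=26, gcd(3,26)=1 -> changes
  Option D: v=24, gcd(3,24)=3 -> preserves
  Option E: v=64, gcd(3,64)=1 -> changes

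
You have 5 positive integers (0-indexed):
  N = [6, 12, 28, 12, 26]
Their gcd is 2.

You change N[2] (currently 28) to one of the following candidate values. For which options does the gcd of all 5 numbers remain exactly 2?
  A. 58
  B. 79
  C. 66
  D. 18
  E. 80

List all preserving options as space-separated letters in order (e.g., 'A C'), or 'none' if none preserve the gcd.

Old gcd = 2; gcd of others (without N[2]) = 2
New gcd for candidate v: gcd(2, v). Preserves old gcd iff gcd(2, v) = 2.
  Option A: v=58, gcd(2,58)=2 -> preserves
  Option B: v=79, gcd(2,79)=1 -> changes
  Option C: v=66, gcd(2,66)=2 -> preserves
  Option D: v=18, gcd(2,18)=2 -> preserves
  Option E: v=80, gcd(2,80)=2 -> preserves

Answer: A C D E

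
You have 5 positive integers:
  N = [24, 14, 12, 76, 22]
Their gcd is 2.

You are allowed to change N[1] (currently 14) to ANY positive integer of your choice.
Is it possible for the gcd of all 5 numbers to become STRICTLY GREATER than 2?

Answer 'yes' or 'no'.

Answer: no

Derivation:
Current gcd = 2
gcd of all OTHER numbers (without N[1]=14): gcd([24, 12, 76, 22]) = 2
The new gcd after any change is gcd(2, new_value).
This can be at most 2.
Since 2 = old gcd 2, the gcd can only stay the same or decrease.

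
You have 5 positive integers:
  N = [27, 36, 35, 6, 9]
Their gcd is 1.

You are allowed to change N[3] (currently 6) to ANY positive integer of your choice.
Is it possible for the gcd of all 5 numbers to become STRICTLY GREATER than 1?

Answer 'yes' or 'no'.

Current gcd = 1
gcd of all OTHER numbers (without N[3]=6): gcd([27, 36, 35, 9]) = 1
The new gcd after any change is gcd(1, new_value).
This can be at most 1.
Since 1 = old gcd 1, the gcd can only stay the same or decrease.

Answer: no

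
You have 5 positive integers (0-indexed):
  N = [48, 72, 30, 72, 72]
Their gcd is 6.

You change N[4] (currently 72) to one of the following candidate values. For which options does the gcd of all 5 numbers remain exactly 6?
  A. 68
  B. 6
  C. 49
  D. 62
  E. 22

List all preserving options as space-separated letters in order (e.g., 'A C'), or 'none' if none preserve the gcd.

Answer: B

Derivation:
Old gcd = 6; gcd of others (without N[4]) = 6
New gcd for candidate v: gcd(6, v). Preserves old gcd iff gcd(6, v) = 6.
  Option A: v=68, gcd(6,68)=2 -> changes
  Option B: v=6, gcd(6,6)=6 -> preserves
  Option C: v=49, gcd(6,49)=1 -> changes
  Option D: v=62, gcd(6,62)=2 -> changes
  Option E: v=22, gcd(6,22)=2 -> changes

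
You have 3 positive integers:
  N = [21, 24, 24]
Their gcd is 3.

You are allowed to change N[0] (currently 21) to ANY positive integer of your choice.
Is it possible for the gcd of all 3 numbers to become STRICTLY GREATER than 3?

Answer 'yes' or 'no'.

Current gcd = 3
gcd of all OTHER numbers (without N[0]=21): gcd([24, 24]) = 24
The new gcd after any change is gcd(24, new_value).
This can be at most 24.
Since 24 > old gcd 3, the gcd CAN increase (e.g., set N[0] = 24).

Answer: yes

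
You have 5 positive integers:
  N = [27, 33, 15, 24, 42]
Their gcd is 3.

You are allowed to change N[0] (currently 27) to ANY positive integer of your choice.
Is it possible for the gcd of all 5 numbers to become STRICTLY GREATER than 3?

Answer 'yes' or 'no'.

Answer: no

Derivation:
Current gcd = 3
gcd of all OTHER numbers (without N[0]=27): gcd([33, 15, 24, 42]) = 3
The new gcd after any change is gcd(3, new_value).
This can be at most 3.
Since 3 = old gcd 3, the gcd can only stay the same or decrease.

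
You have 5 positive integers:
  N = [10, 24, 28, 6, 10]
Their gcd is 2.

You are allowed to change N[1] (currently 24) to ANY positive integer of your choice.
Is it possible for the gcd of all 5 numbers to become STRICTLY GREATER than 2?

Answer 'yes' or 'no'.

Current gcd = 2
gcd of all OTHER numbers (without N[1]=24): gcd([10, 28, 6, 10]) = 2
The new gcd after any change is gcd(2, new_value).
This can be at most 2.
Since 2 = old gcd 2, the gcd can only stay the same or decrease.

Answer: no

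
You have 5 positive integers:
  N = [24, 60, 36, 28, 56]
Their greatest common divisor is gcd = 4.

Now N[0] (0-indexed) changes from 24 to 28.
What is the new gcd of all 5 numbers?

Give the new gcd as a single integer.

Answer: 4

Derivation:
Numbers: [24, 60, 36, 28, 56], gcd = 4
Change: index 0, 24 -> 28
gcd of the OTHER numbers (without index 0): gcd([60, 36, 28, 56]) = 4
New gcd = gcd(g_others, new_val) = gcd(4, 28) = 4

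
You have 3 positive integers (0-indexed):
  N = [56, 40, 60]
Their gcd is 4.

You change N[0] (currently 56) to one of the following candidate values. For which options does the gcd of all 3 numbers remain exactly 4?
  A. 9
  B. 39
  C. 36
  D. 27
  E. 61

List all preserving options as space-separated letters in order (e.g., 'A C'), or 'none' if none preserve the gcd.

Answer: C

Derivation:
Old gcd = 4; gcd of others (without N[0]) = 20
New gcd for candidate v: gcd(20, v). Preserves old gcd iff gcd(20, v) = 4.
  Option A: v=9, gcd(20,9)=1 -> changes
  Option B: v=39, gcd(20,39)=1 -> changes
  Option C: v=36, gcd(20,36)=4 -> preserves
  Option D: v=27, gcd(20,27)=1 -> changes
  Option E: v=61, gcd(20,61)=1 -> changes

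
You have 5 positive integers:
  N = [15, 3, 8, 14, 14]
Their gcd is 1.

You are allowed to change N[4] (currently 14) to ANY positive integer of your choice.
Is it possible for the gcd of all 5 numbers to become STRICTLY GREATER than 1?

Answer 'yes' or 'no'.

Current gcd = 1
gcd of all OTHER numbers (without N[4]=14): gcd([15, 3, 8, 14]) = 1
The new gcd after any change is gcd(1, new_value).
This can be at most 1.
Since 1 = old gcd 1, the gcd can only stay the same or decrease.

Answer: no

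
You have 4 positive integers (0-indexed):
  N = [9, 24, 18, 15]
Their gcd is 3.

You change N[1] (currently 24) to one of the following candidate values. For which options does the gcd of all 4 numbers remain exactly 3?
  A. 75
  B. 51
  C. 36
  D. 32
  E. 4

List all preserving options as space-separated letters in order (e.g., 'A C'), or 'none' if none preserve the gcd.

Answer: A B C

Derivation:
Old gcd = 3; gcd of others (without N[1]) = 3
New gcd for candidate v: gcd(3, v). Preserves old gcd iff gcd(3, v) = 3.
  Option A: v=75, gcd(3,75)=3 -> preserves
  Option B: v=51, gcd(3,51)=3 -> preserves
  Option C: v=36, gcd(3,36)=3 -> preserves
  Option D: v=32, gcd(3,32)=1 -> changes
  Option E: v=4, gcd(3,4)=1 -> changes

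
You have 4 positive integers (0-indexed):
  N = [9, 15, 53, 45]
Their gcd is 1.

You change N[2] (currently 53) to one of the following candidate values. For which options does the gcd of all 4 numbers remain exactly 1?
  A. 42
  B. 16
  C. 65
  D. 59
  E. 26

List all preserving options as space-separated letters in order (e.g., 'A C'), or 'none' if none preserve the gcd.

Old gcd = 1; gcd of others (without N[2]) = 3
New gcd for candidate v: gcd(3, v). Preserves old gcd iff gcd(3, v) = 1.
  Option A: v=42, gcd(3,42)=3 -> changes
  Option B: v=16, gcd(3,16)=1 -> preserves
  Option C: v=65, gcd(3,65)=1 -> preserves
  Option D: v=59, gcd(3,59)=1 -> preserves
  Option E: v=26, gcd(3,26)=1 -> preserves

Answer: B C D E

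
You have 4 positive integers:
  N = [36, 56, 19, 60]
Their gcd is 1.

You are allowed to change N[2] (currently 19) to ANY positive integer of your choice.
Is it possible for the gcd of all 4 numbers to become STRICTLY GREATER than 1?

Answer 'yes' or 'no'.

Answer: yes

Derivation:
Current gcd = 1
gcd of all OTHER numbers (without N[2]=19): gcd([36, 56, 60]) = 4
The new gcd after any change is gcd(4, new_value).
This can be at most 4.
Since 4 > old gcd 1, the gcd CAN increase (e.g., set N[2] = 4).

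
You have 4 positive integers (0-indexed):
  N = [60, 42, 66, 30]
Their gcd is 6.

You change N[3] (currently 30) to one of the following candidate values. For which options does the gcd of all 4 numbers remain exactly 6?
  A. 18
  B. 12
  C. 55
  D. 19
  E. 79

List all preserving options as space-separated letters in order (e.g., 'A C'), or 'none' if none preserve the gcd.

Old gcd = 6; gcd of others (without N[3]) = 6
New gcd for candidate v: gcd(6, v). Preserves old gcd iff gcd(6, v) = 6.
  Option A: v=18, gcd(6,18)=6 -> preserves
  Option B: v=12, gcd(6,12)=6 -> preserves
  Option C: v=55, gcd(6,55)=1 -> changes
  Option D: v=19, gcd(6,19)=1 -> changes
  Option E: v=79, gcd(6,79)=1 -> changes

Answer: A B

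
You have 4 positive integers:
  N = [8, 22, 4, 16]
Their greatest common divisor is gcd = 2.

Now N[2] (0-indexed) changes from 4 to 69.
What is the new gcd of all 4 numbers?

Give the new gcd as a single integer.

Answer: 1

Derivation:
Numbers: [8, 22, 4, 16], gcd = 2
Change: index 2, 4 -> 69
gcd of the OTHER numbers (without index 2): gcd([8, 22, 16]) = 2
New gcd = gcd(g_others, new_val) = gcd(2, 69) = 1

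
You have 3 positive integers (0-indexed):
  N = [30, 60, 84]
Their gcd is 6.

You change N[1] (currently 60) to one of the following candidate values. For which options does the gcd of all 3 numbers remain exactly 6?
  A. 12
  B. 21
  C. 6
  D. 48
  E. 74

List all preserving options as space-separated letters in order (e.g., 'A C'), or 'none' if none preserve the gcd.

Old gcd = 6; gcd of others (without N[1]) = 6
New gcd for candidate v: gcd(6, v). Preserves old gcd iff gcd(6, v) = 6.
  Option A: v=12, gcd(6,12)=6 -> preserves
  Option B: v=21, gcd(6,21)=3 -> changes
  Option C: v=6, gcd(6,6)=6 -> preserves
  Option D: v=48, gcd(6,48)=6 -> preserves
  Option E: v=74, gcd(6,74)=2 -> changes

Answer: A C D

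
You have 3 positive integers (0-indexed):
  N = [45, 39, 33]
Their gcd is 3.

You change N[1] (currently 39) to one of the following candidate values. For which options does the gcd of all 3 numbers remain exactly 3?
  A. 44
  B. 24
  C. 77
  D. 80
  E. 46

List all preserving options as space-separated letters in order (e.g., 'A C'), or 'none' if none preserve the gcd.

Answer: B

Derivation:
Old gcd = 3; gcd of others (without N[1]) = 3
New gcd for candidate v: gcd(3, v). Preserves old gcd iff gcd(3, v) = 3.
  Option A: v=44, gcd(3,44)=1 -> changes
  Option B: v=24, gcd(3,24)=3 -> preserves
  Option C: v=77, gcd(3,77)=1 -> changes
  Option D: v=80, gcd(3,80)=1 -> changes
  Option E: v=46, gcd(3,46)=1 -> changes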